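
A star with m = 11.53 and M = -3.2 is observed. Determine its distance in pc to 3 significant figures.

8.83×10^3 pc

m − M = 5 log₁₀(d/10 pc)
11.53 − (-3.2) = 14.73 = 5 log₁₀(d/10)
d = 10 × 10^(14.73/5) = 10 × 10^2.946 = 8831 pc.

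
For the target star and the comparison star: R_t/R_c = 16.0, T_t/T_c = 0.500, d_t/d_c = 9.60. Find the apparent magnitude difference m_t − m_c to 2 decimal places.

L_t/L_c = (16.0)²(0.500)⁴ = 16.00.
F_t/F_c = (L_t/L_c)/(d_t/d_c)² = 16.00/92.16 = 0.1736.
m_t − m_c = −2.5 log₁₀(0.1736) = 1.90.

1.90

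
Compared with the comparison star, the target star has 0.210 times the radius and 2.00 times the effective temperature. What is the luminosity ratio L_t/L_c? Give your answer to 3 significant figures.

0.706

From the Stefan–Boltzmann law, L ∝ R²T⁴, so
L_t/L_c = (R_t/R_c)² (T_t/T_c)⁴ = (0.210)² × (2.00)⁴ = 0.04410 × 16.00 = 0.7056.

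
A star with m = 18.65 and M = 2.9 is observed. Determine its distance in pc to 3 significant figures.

1.41×10^4 pc

m − M = 5 log₁₀(d/10 pc)
18.65 − (2.9) = 15.75 = 5 log₁₀(d/10)
d = 10 × 10^(15.75/5) = 10 × 10^3.150 = 1.413×10^4 pc.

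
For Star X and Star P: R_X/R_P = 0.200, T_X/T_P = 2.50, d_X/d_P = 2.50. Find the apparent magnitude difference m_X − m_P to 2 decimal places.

1.51

L_X/L_P = (0.200)²(2.50)⁴ = 1.563.
F_X/F_P = (L_X/L_P)/(d_X/d_P)² = 1.563/6.250 = 0.2500.
m_X − m_P = −2.5 log₁₀(0.2500) = 1.51.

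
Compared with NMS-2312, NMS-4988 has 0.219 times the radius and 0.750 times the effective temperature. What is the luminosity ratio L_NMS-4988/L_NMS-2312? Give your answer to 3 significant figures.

0.0152

From the Stefan–Boltzmann law, L ∝ R²T⁴, so
L_NMS-4988/L_NMS-2312 = (R_NMS-4988/R_NMS-2312)² (T_NMS-4988/T_NMS-2312)⁴ = (0.219)² × (0.750)⁴ = 0.04796 × 0.3164 = 0.01518.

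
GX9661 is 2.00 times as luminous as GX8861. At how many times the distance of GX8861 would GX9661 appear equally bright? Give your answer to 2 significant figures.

Equal flux requires L_GX9661/d_GX9661² = L_GX8861/d_GX8861², so d_GX9661/d_GX8861 = √(L_GX9661/L_GX8861)
= √(2.00) = 1.414.

1.4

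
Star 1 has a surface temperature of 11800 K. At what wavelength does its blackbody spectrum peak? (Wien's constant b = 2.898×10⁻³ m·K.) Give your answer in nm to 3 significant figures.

246 nm

λ_max = b/T = 2.898×10⁻³ / 11800 = 2.46×10^-7 m = 245.6 nm.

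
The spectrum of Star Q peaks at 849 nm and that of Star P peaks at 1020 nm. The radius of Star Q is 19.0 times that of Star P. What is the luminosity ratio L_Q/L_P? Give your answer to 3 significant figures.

752

Wien's law gives T ∝ 1/λ_max, so T_Q/T_P = λ_P/λ_Q = 1020/849 = 1.201.
Then L ∝ R²T⁴ gives L_Q/L_P = (19.0)² × (1.201)⁴ = 361.0 × 2.083 = 752.1.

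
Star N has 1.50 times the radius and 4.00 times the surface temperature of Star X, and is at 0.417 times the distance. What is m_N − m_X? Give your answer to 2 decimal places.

L_N/L_X = (1.50)²(4.00)⁴ = 576.0.
F_N/F_X = (L_N/L_X)/(d_N/d_X)² = 576.0/0.1739 = 3312.
m_N − m_X = −2.5 log₁₀(3312) = -8.80.

-8.80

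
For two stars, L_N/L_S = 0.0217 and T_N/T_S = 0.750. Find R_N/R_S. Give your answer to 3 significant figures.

L ∝ R²T⁴ gives R ∝ √L / T², so
R_N/R_S = √(0.0217) / (0.750)² = 0.1473 / 0.5625 = 0.2619.

0.262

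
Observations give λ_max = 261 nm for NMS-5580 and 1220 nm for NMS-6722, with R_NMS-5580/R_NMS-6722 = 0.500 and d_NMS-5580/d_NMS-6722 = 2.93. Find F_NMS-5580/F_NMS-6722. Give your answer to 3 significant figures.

Wien's law: T_NMS-5580/T_NMS-6722 = λ_NMS-6722/λ_NMS-5580 = 1220/261 = 4.674.
L_NMS-5580/L_NMS-6722 = (R_NMS-5580/R_NMS-6722)²(T_NMS-5580/T_NMS-6722)⁴ = (0.500)²(4.674)⁴ = 119.3.
F_NMS-5580/F_NMS-6722 = (L_NMS-5580/L_NMS-6722)/(d_NMS-5580/d_NMS-6722)² = 119.3/(2.93)² = 13.90.

13.9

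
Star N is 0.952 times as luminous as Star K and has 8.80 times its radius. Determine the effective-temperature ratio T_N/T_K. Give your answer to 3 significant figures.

0.333

L ∝ R²T⁴ gives T ∝ (L/R²)^(1/4), so
T_N/T_K = (0.952 / 8.80²)^(1/4) = (0.01229)^(1/4) = 0.3330.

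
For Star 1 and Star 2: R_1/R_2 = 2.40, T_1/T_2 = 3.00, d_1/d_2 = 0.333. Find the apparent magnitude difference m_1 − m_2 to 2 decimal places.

-9.06

L_1/L_2 = (2.40)²(3.00)⁴ = 466.6.
F_1/F_2 = (L_1/L_2)/(d_1/d_2)² = 466.6/0.1109 = 4207.
m_1 − m_2 = −2.5 log₁₀(4207) = -9.06.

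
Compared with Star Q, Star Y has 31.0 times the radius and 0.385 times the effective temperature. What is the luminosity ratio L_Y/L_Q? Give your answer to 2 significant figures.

21

From the Stefan–Boltzmann law, L ∝ R²T⁴, so
L_Y/L_Q = (R_Y/R_Q)² (T_Y/T_Q)⁴ = (31.0)² × (0.385)⁴ = 961.0 × 0.02197 = 21.11.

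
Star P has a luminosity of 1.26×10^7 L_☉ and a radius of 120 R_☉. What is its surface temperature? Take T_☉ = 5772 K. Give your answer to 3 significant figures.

T/T_☉ = (L/L_☉)^(1/4) / (R/R_☉)^(1/2)
T = 5772 × (1.26×10^7)^(1/4) / √(120) = 5772 × 59.58 / 10.95 = 3.139×10^4 K.

3.14×10^4 K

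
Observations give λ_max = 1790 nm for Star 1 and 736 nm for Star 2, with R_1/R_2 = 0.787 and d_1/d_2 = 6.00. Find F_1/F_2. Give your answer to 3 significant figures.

4.92×10^-4

Wien's law: T_1/T_2 = λ_2/λ_1 = 736/1790 = 0.4112.
L_1/L_2 = (R_1/R_2)²(T_1/T_2)⁴ = (0.787)²(0.4112)⁴ = 0.01770.
F_1/F_2 = (L_1/L_2)/(d_1/d_2)² = 0.01770/(6.00)² = 4.918×10^-4.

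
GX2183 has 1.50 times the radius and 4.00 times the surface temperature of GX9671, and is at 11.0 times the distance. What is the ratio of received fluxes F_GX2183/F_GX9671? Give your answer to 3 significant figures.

L_GX2183/L_GX9671 = (R_GX2183/R_GX9671)²(T_GX2183/T_GX9671)⁴ = (1.50)² × (4.00)⁴ = 576.0.
F_GX2183/F_GX9671 = (L_GX2183/L_GX9671)/(d_GX2183/d_GX9671)² = 576.0 / (11.0)² = 4.760.

4.76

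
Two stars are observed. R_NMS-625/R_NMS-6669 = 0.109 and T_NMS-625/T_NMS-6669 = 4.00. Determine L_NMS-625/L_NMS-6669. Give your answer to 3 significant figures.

From the Stefan–Boltzmann law, L ∝ R²T⁴, so
L_NMS-625/L_NMS-6669 = (R_NMS-625/R_NMS-6669)² (T_NMS-625/T_NMS-6669)⁴ = (0.109)² × (4.00)⁴ = 0.01188 × 256.0 = 3.042.

3.04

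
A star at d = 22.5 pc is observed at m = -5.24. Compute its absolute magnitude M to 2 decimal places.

M = m − 5 log₁₀(d/10 pc) = -5.24 − 5 log₁₀(22.5/10)
  = -5.24 − 5 × 0.352 = -5.24 − 1.76 = -7.00.

-7.00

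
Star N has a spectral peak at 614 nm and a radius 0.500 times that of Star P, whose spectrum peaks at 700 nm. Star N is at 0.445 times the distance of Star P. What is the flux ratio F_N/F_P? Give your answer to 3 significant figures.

Wien's law: T_N/T_P = λ_P/λ_N = 700/614 = 1.140.
L_N/L_P = (R_N/R_P)²(T_N/T_P)⁴ = (0.500)²(1.140)⁴ = 0.4223.
F_N/F_P = (L_N/L_P)/(d_N/d_P)² = 0.4223/(0.445)² = 2.133.

2.13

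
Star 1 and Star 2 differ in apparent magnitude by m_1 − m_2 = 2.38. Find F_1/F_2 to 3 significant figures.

F_1/F_2 = 10^(−(m_1 − m_2)/2.5) = 10^(-2.38/2.5) = 10^-0.952 = 0.1117.

0.112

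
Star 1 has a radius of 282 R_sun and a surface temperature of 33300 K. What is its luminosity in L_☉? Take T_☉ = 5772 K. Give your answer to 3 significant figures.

L/L_☉ = (R/R_☉)² (T/T_☉)⁴ = (282)² × (33300/5772)⁴
       = 7.952×10^4 × (5.769)⁴ = 7.952×10^4 × 1108 = 8.810×10^7.

8.81×10^7 L_☉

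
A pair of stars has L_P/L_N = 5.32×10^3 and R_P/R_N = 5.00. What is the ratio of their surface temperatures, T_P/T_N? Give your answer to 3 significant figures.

L ∝ R²T⁴ gives T ∝ (L/R²)^(1/4), so
T_P/T_N = (5.32×10^3 / 5.00²)^(1/4) = (212.8)^(1/4) = 3.819.

3.82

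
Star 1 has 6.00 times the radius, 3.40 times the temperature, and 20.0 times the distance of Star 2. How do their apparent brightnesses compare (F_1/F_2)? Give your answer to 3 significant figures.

12.0

L_1/L_2 = (R_1/R_2)²(T_1/T_2)⁴ = (6.00)² × (3.40)⁴ = 4811.
F_1/F_2 = (L_1/L_2)/(d_1/d_2)² = 4811 / (20.0)² = 12.03.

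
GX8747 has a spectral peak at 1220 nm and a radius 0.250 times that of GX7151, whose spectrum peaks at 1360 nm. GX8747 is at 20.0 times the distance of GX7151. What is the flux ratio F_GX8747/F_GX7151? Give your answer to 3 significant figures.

Wien's law: T_GX8747/T_GX7151 = λ_GX7151/λ_GX8747 = 1360/1220 = 1.115.
L_GX8747/L_GX7151 = (R_GX8747/R_GX7151)²(T_GX8747/T_GX7151)⁴ = (0.250)²(1.115)⁴ = 0.09652.
F_GX8747/F_GX7151 = (L_GX8747/L_GX7151)/(d_GX8747/d_GX7151)² = 0.09652/(20.0)² = 2.413×10^-4.

2.41×10^-4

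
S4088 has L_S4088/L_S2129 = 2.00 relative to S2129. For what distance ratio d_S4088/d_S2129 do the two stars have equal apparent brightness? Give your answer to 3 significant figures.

Equal flux requires L_S4088/d_S4088² = L_S2129/d_S2129², so d_S4088/d_S2129 = √(L_S4088/L_S2129)
= √(2.00) = 1.414.

1.41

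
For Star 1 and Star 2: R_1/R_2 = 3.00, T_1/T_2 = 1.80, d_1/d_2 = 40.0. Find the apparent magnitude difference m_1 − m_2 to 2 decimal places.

3.07

L_1/L_2 = (3.00)²(1.80)⁴ = 94.48.
F_1/F_2 = (L_1/L_2)/(d_1/d_2)² = 94.48/1600 = 0.05905.
m_1 − m_2 = −2.5 log₁₀(0.05905) = 3.07.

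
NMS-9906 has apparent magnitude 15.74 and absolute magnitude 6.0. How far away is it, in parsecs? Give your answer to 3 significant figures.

887 pc

m − M = 5 log₁₀(d/10 pc)
15.74 − (6.0) = 9.74 = 5 log₁₀(d/10)
d = 10 × 10^(9.74/5) = 10 × 10^1.948 = 887.2 pc.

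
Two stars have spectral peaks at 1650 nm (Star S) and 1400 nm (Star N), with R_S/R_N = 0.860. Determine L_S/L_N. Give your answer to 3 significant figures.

0.383

Wien's law gives T ∝ 1/λ_max, so T_S/T_N = λ_N/λ_S = 1400/1650 = 0.8485.
Then L ∝ R²T⁴ gives L_S/L_N = (0.860)² × (0.8485)⁴ = 0.7396 × 0.5183 = 0.3833.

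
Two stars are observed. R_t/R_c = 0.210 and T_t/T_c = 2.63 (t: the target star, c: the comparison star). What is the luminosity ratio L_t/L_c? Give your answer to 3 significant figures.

2.11

From the Stefan–Boltzmann law, L ∝ R²T⁴, so
L_t/L_c = (R_t/R_c)² (T_t/T_c)⁴ = (0.210)² × (2.63)⁴ = 0.04410 × 47.84 = 2.110.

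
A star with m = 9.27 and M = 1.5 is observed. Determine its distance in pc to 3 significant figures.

358 pc

m − M = 5 log₁₀(d/10 pc)
9.27 − (1.5) = 7.77 = 5 log₁₀(d/10)
d = 10 × 10^(7.77/5) = 10 × 10^1.554 = 358.1 pc.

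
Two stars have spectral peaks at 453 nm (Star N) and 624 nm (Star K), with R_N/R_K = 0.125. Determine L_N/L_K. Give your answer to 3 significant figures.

Wien's law gives T ∝ 1/λ_max, so T_N/T_K = λ_K/λ_N = 624/453 = 1.377.
Then L ∝ R²T⁴ gives L_N/L_K = (0.125)² × (1.377)⁴ = 0.01562 × 3.600 = 0.05626.

0.0563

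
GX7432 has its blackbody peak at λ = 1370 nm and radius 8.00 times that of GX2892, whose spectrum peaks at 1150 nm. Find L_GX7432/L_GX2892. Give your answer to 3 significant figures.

Wien's law gives T ∝ 1/λ_max, so T_GX7432/T_GX2892 = λ_GX2892/λ_GX7432 = 1150/1370 = 0.8394.
Then L ∝ R²T⁴ gives L_GX7432/L_GX2892 = (8.00)² × (0.8394)⁴ = 64.00 × 0.4965 = 31.78.

31.8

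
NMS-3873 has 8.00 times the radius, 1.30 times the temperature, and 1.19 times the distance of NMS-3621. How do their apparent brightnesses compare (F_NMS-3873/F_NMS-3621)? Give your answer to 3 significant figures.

129

L_NMS-3873/L_NMS-3621 = (R_NMS-3873/R_NMS-3621)²(T_NMS-3873/T_NMS-3621)⁴ = (8.00)² × (1.30)⁴ = 182.8.
F_NMS-3873/F_NMS-3621 = (L_NMS-3873/L_NMS-3621)/(d_NMS-3873/d_NMS-3621)² = 182.8 / (1.19)² = 129.1.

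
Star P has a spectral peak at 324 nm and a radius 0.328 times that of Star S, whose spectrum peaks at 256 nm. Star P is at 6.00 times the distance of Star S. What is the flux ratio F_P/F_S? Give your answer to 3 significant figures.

0.00116

Wien's law: T_P/T_S = λ_S/λ_P = 256/324 = 0.7901.
L_P/L_S = (R_P/R_S)²(T_P/T_S)⁴ = (0.328)²(0.7901)⁴ = 0.04193.
F_P/F_S = (L_P/L_S)/(d_P/d_S)² = 0.04193/(6.00)² = 0.001165.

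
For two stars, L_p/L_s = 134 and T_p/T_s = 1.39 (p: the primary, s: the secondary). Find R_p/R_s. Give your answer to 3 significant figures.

L ∝ R²T⁴ gives R ∝ √L / T², so
R_p/R_s = √(134) / (1.39)² = 11.58 / 1.932 = 5.991.

5.99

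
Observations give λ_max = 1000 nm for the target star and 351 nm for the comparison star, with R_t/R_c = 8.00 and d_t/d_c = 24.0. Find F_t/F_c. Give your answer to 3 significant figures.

Wien's law: T_t/T_c = λ_c/λ_t = 351/1000 = 0.3510.
L_t/L_c = (R_t/R_c)²(T_t/T_c)⁴ = (8.00)²(0.3510)⁴ = 0.9714.
F_t/F_c = (L_t/L_c)/(d_t/d_c)² = 0.9714/(24.0)² = 0.001686.

0.00169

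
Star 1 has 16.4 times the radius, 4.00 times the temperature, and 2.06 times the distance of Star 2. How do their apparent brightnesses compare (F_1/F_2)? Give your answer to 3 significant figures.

L_1/L_2 = (R_1/R_2)²(T_1/T_2)⁴ = (16.4)² × (4.00)⁴ = 6.885×10^4.
F_1/F_2 = (L_1/L_2)/(d_1/d_2)² = 6.885×10^4 / (2.06)² = 1.623×10^4.

1.62×10^4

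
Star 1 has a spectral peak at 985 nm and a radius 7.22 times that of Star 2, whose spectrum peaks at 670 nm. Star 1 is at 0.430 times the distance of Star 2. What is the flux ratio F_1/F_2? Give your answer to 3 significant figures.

Wien's law: T_1/T_2 = λ_2/λ_1 = 670/985 = 0.6802.
L_1/L_2 = (R_1/R_2)²(T_1/T_2)⁴ = (7.22)²(0.6802)⁴ = 11.16.
F_1/F_2 = (L_1/L_2)/(d_1/d_2)² = 11.16/(0.430)² = 60.35.

60.4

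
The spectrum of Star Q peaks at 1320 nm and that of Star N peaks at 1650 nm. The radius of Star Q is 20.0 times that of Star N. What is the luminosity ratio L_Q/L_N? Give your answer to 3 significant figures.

977

Wien's law gives T ∝ 1/λ_max, so T_Q/T_N = λ_N/λ_Q = 1650/1320 = 1.250.
Then L ∝ R²T⁴ gives L_Q/L_N = (20.0)² × (1.250)⁴ = 400.0 × 2.441 = 976.6.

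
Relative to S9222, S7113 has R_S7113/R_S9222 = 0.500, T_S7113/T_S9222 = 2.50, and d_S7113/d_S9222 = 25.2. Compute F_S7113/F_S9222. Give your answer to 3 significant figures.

L_S7113/L_S9222 = (R_S7113/R_S9222)²(T_S7113/T_S9222)⁴ = (0.500)² × (2.50)⁴ = 9.766.
F_S7113/F_S9222 = (L_S7113/L_S9222)/(d_S7113/d_S9222)² = 9.766 / (25.2)² = 0.01538.

0.0154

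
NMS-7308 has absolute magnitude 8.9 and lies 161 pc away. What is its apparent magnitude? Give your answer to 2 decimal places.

m = M + 5 log₁₀(d/10 pc) = 8.9 + 5 log₁₀(161/10)
  = 8.9 + 5 × 1.207 = 8.9 + 6.03 = 14.93.

14.93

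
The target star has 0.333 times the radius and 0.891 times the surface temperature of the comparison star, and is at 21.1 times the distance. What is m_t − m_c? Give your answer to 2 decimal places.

9.51

L_t/L_c = (0.333)²(0.891)⁴ = 0.06989.
F_t/F_c = (L_t/L_c)/(d_t/d_c)² = 0.06989/445.2 = 1.570×10^-4.
m_t − m_c = −2.5 log₁₀(1.570×10^-4) = 9.51.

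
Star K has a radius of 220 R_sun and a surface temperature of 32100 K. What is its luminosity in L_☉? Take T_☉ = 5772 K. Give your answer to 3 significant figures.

4.63×10^7 L_☉

L/L_☉ = (R/R_☉)² (T/T_☉)⁴ = (220)² × (32100/5772)⁴
       = 4.840×10^4 × (5.561)⁴ = 4.840×10^4 × 956.6 = 4.630×10^7.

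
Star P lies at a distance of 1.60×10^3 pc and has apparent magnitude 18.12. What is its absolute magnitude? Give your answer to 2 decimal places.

M = m − 5 log₁₀(d/10 pc) = 18.12 − 5 log₁₀(1.60×10^3/10)
  = 18.12 − 5 × 2.204 = 18.12 − 11.02 = 7.10.

7.10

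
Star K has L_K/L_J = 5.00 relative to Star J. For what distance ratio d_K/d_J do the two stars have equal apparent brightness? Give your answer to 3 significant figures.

Equal flux requires L_K/d_K² = L_J/d_J², so d_K/d_J = √(L_K/L_J)
= √(5.00) = 2.236.

2.24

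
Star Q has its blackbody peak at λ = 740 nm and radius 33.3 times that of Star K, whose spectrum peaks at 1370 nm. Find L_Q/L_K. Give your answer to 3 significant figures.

1.30×10^4

Wien's law gives T ∝ 1/λ_max, so T_Q/T_K = λ_K/λ_Q = 1370/740 = 1.851.
Then L ∝ R²T⁴ gives L_Q/L_K = (33.3)² × (1.851)⁴ = 1109 × 11.75 = 1.303×10^4.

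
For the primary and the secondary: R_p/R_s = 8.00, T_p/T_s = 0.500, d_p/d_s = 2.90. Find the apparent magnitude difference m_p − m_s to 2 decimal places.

L_p/L_s = (8.00)²(0.500)⁴ = 4.000.
F_p/F_s = (L_p/L_s)/(d_p/d_s)² = 4.000/8.410 = 0.4756.
m_p − m_s = −2.5 log₁₀(0.4756) = 0.81.

0.81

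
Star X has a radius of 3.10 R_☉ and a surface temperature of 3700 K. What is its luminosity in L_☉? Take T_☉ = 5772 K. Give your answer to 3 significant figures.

1.62 L_☉

L/L_☉ = (R/R_☉)² (T/T_☉)⁴ = (3.10)² × (3700/5772)⁴
       = 9.610 × (0.6410)⁴ = 9.610 × 0.1689 = 1.623.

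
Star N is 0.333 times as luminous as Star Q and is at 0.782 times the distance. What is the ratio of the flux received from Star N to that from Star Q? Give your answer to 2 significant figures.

0.54

F = L/(4πd²), so F_N/F_Q = (L_N/L_Q) / (d_N/d_Q)²
= 0.333 / (0.782)² = 0.333 / 0.6115 = 0.5445.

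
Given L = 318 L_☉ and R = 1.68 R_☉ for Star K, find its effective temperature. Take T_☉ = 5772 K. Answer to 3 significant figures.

T/T_☉ = (L/L_☉)^(1/4) / (R/R_☉)^(1/2)
T = 5772 × (318)^(1/4) / √(1.68) = 5772 × 4.223 / 1.296 = 1.881×10^4 K.

1.88×10^4 K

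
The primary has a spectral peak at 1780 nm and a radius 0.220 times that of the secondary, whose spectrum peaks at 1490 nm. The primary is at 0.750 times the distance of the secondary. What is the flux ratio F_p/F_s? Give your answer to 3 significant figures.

Wien's law: T_p/T_s = λ_s/λ_p = 1490/1780 = 0.8371.
L_p/L_s = (R_p/R_s)²(T_p/T_s)⁴ = (0.220)²(0.8371)⁴ = 0.02376.
F_p/F_s = (L_p/L_s)/(d_p/d_s)² = 0.02376/(0.750)² = 0.04225.

0.0422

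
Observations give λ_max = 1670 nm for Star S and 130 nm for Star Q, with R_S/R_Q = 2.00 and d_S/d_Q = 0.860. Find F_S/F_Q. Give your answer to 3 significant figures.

1.99×10^-4

Wien's law: T_S/T_Q = λ_Q/λ_S = 130/1670 = 0.07784.
L_S/L_Q = (R_S/R_Q)²(T_S/T_Q)⁴ = (2.00)²(0.07784)⁴ = 1.469×10^-4.
F_S/F_Q = (L_S/L_Q)/(d_S/d_Q)² = 1.469×10^-4/(0.860)² = 1.986×10^-4.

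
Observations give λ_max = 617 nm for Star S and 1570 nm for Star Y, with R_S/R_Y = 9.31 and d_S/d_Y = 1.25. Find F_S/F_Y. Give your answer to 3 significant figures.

Wien's law: T_S/T_Y = λ_Y/λ_S = 1570/617 = 2.545.
L_S/L_Y = (R_S/R_Y)²(T_S/T_Y)⁴ = (9.31)²(2.545)⁴ = 3634.
F_S/F_Y = (L_S/L_Y)/(d_S/d_Y)² = 3634/(1.25)² = 2326.

2.33×10^3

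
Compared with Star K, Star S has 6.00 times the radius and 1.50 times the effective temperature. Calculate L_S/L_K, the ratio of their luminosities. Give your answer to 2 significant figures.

From the Stefan–Boltzmann law, L ∝ R²T⁴, so
L_S/L_K = (R_S/R_K)² (T_S/T_K)⁴ = (6.00)² × (1.50)⁴ = 36.00 × 5.062 = 182.2.

1.8×10^2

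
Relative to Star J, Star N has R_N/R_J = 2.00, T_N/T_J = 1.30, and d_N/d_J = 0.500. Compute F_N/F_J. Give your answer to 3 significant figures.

45.7

L_N/L_J = (R_N/R_J)²(T_N/T_J)⁴ = (2.00)² × (1.30)⁴ = 11.42.
F_N/F_J = (L_N/L_J)/(d_N/d_J)² = 11.42 / (0.500)² = 45.70.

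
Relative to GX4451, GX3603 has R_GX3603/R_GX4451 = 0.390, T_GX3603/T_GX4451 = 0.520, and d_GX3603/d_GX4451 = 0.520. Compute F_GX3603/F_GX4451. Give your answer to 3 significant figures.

L_GX3603/L_GX4451 = (R_GX3603/R_GX4451)²(T_GX3603/T_GX4451)⁴ = (0.390)² × (0.520)⁴ = 0.01112.
F_GX3603/F_GX4451 = (L_GX3603/L_GX4451)/(d_GX3603/d_GX4451)² = 0.01112 / (0.520)² = 0.04113.

0.0411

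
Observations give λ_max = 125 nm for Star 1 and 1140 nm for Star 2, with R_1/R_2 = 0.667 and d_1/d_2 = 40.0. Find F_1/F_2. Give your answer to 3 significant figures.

Wien's law: T_1/T_2 = λ_2/λ_1 = 1140/125 = 9.120.
L_1/L_2 = (R_1/R_2)²(T_1/T_2)⁴ = (0.667)²(9.120)⁴ = 3078.
F_1/F_2 = (L_1/L_2)/(d_1/d_2)² = 3078/(40.0)² = 1.924.

1.92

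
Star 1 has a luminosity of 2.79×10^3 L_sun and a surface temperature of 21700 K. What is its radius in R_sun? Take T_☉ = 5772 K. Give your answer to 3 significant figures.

R/R_☉ = √(L/L_☉) / (T/T_☉)² = √(2.79×10^3) / (3.760)²
       = 52.82 / 14.13 = 3.737.

3.74 R_sun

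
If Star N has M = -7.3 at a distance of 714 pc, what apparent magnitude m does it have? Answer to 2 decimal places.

m = M + 5 log₁₀(d/10 pc) = -7.3 + 5 log₁₀(714/10)
  = -7.3 + 5 × 1.854 = -7.3 + 9.27 = 1.97.

1.97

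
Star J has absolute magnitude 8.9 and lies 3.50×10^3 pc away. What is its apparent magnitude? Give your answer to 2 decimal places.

m = M + 5 log₁₀(d/10 pc) = 8.9 + 5 log₁₀(3.50×10^3/10)
  = 8.9 + 5 × 2.544 = 8.9 + 12.72 = 21.62.

21.62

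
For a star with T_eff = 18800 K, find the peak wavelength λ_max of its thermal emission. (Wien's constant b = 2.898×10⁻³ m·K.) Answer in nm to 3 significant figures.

λ_max = b/T = 2.898×10⁻³ / 18800 = 1.54×10^-7 m = 154.1 nm.

154 nm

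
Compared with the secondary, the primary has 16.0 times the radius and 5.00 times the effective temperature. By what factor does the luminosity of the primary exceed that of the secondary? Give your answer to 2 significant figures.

1.6×10^5

From the Stefan–Boltzmann law, L ∝ R²T⁴, so
L_p/L_s = (R_p/R_s)² (T_p/T_s)⁴ = (16.0)² × (5.00)⁴ = 256.0 × 625.0 = 1.600×10^5.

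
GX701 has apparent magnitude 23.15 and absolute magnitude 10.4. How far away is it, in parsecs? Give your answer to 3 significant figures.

m − M = 5 log₁₀(d/10 pc)
23.15 − (10.4) = 12.75 = 5 log₁₀(d/10)
d = 10 × 10^(12.75/5) = 10 × 10^2.550 = 3548 pc.

3.55×10^3 pc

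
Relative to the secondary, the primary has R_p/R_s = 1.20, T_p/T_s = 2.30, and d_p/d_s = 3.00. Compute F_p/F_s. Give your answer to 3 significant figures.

4.48

L_p/L_s = (R_p/R_s)²(T_p/T_s)⁴ = (1.20)² × (2.30)⁴ = 40.30.
F_p/F_s = (L_p/L_s)/(d_p/d_s)² = 40.30 / (3.00)² = 4.477.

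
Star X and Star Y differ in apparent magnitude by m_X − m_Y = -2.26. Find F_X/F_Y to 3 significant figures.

F_X/F_Y = 10^(−(m_X − m_Y)/2.5) = 10^(2.26/2.5) = 10^0.904 = 8.017.

8.02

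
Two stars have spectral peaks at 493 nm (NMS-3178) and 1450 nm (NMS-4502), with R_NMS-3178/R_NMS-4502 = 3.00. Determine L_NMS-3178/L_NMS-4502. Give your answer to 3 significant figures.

673

Wien's law gives T ∝ 1/λ_max, so T_NMS-3178/T_NMS-4502 = λ_NMS-4502/λ_NMS-3178 = 1450/493 = 2.941.
Then L ∝ R²T⁴ gives L_NMS-3178/L_NMS-4502 = (3.00)² × (2.941)⁴ = 9.000 × 74.83 = 673.5.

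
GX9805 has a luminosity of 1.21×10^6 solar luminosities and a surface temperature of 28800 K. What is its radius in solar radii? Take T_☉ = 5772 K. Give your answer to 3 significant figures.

R/R_☉ = √(L/L_☉) / (T/T_☉)² = √(1.21×10^6) / (4.990)²
       = 1100 / 24.90 = 44.18.

44.2 solar radii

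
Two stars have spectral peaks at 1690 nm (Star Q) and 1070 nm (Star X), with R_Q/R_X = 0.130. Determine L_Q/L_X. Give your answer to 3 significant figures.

0.00272

Wien's law gives T ∝ 1/λ_max, so T_Q/T_X = λ_X/λ_Q = 1070/1690 = 0.6331.
Then L ∝ R²T⁴ gives L_Q/L_X = (0.130)² × (0.6331)⁴ = 0.01690 × 0.1607 = 0.002716.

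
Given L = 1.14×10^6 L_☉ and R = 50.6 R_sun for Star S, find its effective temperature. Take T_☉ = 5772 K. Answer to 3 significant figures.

T/T_☉ = (L/L_☉)^(1/4) / (R/R_☉)^(1/2)
T = 5772 × (1.14×10^6)^(1/4) / √(50.6) = 5772 × 32.68 / 7.113 = 2.651×10^4 K.

2.65×10^4 K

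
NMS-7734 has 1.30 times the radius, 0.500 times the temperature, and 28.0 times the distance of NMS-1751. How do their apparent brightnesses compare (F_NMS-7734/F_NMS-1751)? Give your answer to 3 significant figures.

L_NMS-7734/L_NMS-1751 = (R_NMS-7734/R_NMS-1751)²(T_NMS-7734/T_NMS-1751)⁴ = (1.30)² × (0.500)⁴ = 0.1056.
F_NMS-7734/F_NMS-1751 = (L_NMS-7734/L_NMS-1751)/(d_NMS-7734/d_NMS-1751)² = 0.1056 / (28.0)² = 1.347×10^-4.

1.35×10^-4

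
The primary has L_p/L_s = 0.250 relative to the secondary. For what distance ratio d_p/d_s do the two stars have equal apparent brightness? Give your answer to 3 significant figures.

0.500

Equal flux requires L_p/d_p² = L_s/d_s², so d_p/d_s = √(L_p/L_s)
= √(0.250) = 0.5000.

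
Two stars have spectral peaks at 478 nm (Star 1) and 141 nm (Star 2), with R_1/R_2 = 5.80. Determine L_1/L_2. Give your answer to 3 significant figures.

Wien's law gives T ∝ 1/λ_max, so T_1/T_2 = λ_2/λ_1 = 141/478 = 0.2950.
Then L ∝ R²T⁴ gives L_1/L_2 = (5.80)² × (0.2950)⁴ = 33.64 × 0.007571 = 0.2547.

0.255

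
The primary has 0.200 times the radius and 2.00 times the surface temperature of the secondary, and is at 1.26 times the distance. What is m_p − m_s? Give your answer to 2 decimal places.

L_p/L_s = (0.200)²(2.00)⁴ = 0.6400.
F_p/F_s = (L_p/L_s)/(d_p/d_s)² = 0.6400/1.588 = 0.4031.
m_p − m_s = −2.5 log₁₀(0.4031) = 0.99.

0.99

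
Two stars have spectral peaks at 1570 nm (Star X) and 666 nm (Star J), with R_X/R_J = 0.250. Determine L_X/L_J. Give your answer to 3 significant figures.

Wien's law gives T ∝ 1/λ_max, so T_X/T_J = λ_J/λ_X = 666/1570 = 0.4242.
Then L ∝ R²T⁴ gives L_X/L_J = (0.250)² × (0.4242)⁴ = 0.06250 × 0.03238 = 0.002024.

0.00202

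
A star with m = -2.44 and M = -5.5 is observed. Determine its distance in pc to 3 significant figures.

m − M = 5 log₁₀(d/10 pc)
-2.44 − (-5.5) = 3.06 = 5 log₁₀(d/10)
d = 10 × 10^(3.06/5) = 10 × 10^0.612 = 40.93 pc.

40.9 pc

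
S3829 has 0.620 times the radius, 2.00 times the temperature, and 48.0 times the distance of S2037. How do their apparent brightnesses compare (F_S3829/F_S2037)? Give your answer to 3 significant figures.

0.00267

L_S3829/L_S2037 = (R_S3829/R_S2037)²(T_S3829/T_S2037)⁴ = (0.620)² × (2.00)⁴ = 6.150.
F_S3829/F_S2037 = (L_S3829/L_S2037)/(d_S3829/d_S2037)² = 6.150 / (48.0)² = 0.002669.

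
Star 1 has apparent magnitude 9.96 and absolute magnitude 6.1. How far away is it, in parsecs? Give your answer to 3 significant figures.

59.2 pc

m − M = 5 log₁₀(d/10 pc)
9.96 − (6.1) = 3.86 = 5 log₁₀(d/10)
d = 10 × 10^(3.86/5) = 10 × 10^0.772 = 59.16 pc.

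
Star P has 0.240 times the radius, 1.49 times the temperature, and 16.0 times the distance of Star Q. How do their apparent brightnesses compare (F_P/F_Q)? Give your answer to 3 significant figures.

0.00111

L_P/L_Q = (R_P/R_Q)²(T_P/T_Q)⁴ = (0.240)² × (1.49)⁴ = 0.2839.
F_P/F_Q = (L_P/L_Q)/(d_P/d_Q)² = 0.2839 / (16.0)² = 0.001109.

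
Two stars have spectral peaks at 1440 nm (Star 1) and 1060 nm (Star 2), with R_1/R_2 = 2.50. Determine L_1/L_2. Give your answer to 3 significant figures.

Wien's law gives T ∝ 1/λ_max, so T_1/T_2 = λ_2/λ_1 = 1060/1440 = 0.7361.
Then L ∝ R²T⁴ gives L_1/L_2 = (2.50)² × (0.7361)⁴ = 6.250 × 0.2936 = 1.835.

1.84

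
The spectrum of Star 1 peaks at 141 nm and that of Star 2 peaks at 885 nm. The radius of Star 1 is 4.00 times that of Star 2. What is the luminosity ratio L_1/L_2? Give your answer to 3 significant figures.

2.48×10^4

Wien's law gives T ∝ 1/λ_max, so T_1/T_2 = λ_2/λ_1 = 885/141 = 6.277.
Then L ∝ R²T⁴ gives L_1/L_2 = (4.00)² × (6.277)⁴ = 16.00 × 1552 = 2.483×10^4.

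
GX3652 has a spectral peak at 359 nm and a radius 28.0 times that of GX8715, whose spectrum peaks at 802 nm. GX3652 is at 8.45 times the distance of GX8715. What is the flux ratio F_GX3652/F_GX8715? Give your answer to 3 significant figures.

273

Wien's law: T_GX3652/T_GX8715 = λ_GX8715/λ_GX3652 = 802/359 = 2.234.
L_GX3652/L_GX8715 = (R_GX3652/R_GX8715)²(T_GX3652/T_GX8715)⁴ = (28.0)²(2.234)⁴ = 1.953×10^4.
F_GX3652/F_GX8715 = (L_GX3652/L_GX8715)/(d_GX3652/d_GX8715)² = 1.953×10^4/(8.45)² = 273.5.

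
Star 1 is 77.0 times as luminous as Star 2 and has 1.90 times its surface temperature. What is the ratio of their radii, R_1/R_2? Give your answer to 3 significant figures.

L ∝ R²T⁴ gives R ∝ √L / T², so
R_1/R_2 = √(77.0) / (1.90)² = 8.775 / 3.610 = 2.431.

2.43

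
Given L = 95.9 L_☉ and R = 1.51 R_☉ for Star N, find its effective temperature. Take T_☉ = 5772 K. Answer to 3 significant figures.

1.47×10^4 K

T/T_☉ = (L/L_☉)^(1/4) / (R/R_☉)^(1/2)
T = 5772 × (95.9)^(1/4) / √(1.51) = 5772 × 3.129 / 1.229 = 1.470×10^4 K.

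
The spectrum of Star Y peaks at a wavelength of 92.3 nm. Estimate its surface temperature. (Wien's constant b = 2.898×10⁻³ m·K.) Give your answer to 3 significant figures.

T = b/λ_max = 2.898×10⁻³ / (92.3×10⁻⁹) = 3.140×10^4 K.

3.14×10^4 K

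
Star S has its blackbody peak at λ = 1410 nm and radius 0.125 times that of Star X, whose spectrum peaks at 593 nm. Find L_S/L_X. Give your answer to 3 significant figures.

Wien's law gives T ∝ 1/λ_max, so T_S/T_X = λ_X/λ_S = 593/1410 = 0.4206.
Then L ∝ R²T⁴ gives L_S/L_X = (0.125)² × (0.4206)⁴ = 0.01562 × 0.03129 = 4.888×10^-4.

4.89×10^-4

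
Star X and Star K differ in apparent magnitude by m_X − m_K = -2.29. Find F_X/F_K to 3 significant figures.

8.24

F_X/F_K = 10^(−(m_X − m_K)/2.5) = 10^(2.29/2.5) = 10^0.916 = 8.241.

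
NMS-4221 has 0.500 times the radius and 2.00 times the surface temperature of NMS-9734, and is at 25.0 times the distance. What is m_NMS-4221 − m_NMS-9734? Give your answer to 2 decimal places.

5.48

L_NMS-4221/L_NMS-9734 = (0.500)²(2.00)⁴ = 4.000.
F_NMS-4221/F_NMS-9734 = (L_NMS-4221/L_NMS-9734)/(d_NMS-4221/d_NMS-9734)² = 4.000/625.0 = 0.006400.
m_NMS-4221 − m_NMS-9734 = −2.5 log₁₀(0.006400) = 5.48.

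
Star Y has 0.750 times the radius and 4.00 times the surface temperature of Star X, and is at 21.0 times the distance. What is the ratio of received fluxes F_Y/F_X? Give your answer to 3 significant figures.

0.327

L_Y/L_X = (R_Y/R_X)²(T_Y/T_X)⁴ = (0.750)² × (4.00)⁴ = 144.0.
F_Y/F_X = (L_Y/L_X)/(d_Y/d_X)² = 144.0 / (21.0)² = 0.3265.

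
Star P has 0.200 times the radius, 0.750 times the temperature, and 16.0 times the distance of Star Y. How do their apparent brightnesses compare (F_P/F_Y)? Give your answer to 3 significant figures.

L_P/L_Y = (R_P/R_Y)²(T_P/T_Y)⁴ = (0.200)² × (0.750)⁴ = 0.01266.
F_P/F_Y = (L_P/L_Y)/(d_P/d_Y)² = 0.01266 / (16.0)² = 4.944×10^-5.

4.94×10^-5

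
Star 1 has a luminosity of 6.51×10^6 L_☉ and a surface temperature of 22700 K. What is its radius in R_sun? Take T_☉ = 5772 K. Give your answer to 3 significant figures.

R/R_☉ = √(L/L_☉) / (T/T_☉)² = √(6.51×10^6) / (3.933)²
       = 2551 / 15.47 = 165.0.

165 R_sun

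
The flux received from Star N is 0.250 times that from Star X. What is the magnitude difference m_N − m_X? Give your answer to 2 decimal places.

1.51

m_N − m_X = −2.5 log₁₀(F_N/F_X) = −2.5 log₁₀(0.250) = −2.5 × (-0.602) = 1.505.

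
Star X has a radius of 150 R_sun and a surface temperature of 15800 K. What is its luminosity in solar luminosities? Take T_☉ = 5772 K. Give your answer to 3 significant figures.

L/L_☉ = (R/R_☉)² (T/T_☉)⁴ = (150)² × (15800/5772)⁴
       = 2.250×10^4 × (2.737)⁴ = 2.250×10^4 × 56.15 = 1.263×10^6.

1.26×10^6 solar luminosities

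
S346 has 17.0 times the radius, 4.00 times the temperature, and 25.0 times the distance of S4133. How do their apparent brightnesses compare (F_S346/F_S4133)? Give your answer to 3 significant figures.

118

L_S346/L_S4133 = (R_S346/R_S4133)²(T_S346/T_S4133)⁴ = (17.0)² × (4.00)⁴ = 7.398×10^4.
F_S346/F_S4133 = (L_S346/L_S4133)/(d_S346/d_S4133)² = 7.398×10^4 / (25.0)² = 118.4.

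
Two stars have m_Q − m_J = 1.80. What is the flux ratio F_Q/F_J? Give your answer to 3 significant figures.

F_Q/F_J = 10^(−(m_Q − m_J)/2.5) = 10^(-1.80/2.5) = 10^-0.720 = 0.1905.

0.191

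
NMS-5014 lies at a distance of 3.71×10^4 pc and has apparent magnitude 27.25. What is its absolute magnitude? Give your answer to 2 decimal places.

M = m − 5 log₁₀(d/10 pc) = 27.25 − 5 log₁₀(3.71×10^4/10)
  = 27.25 − 5 × 3.569 = 27.25 − 17.85 = 9.40.

9.40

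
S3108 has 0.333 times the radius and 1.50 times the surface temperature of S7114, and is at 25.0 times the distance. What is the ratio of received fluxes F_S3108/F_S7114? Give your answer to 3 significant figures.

L_S3108/L_S7114 = (R_S3108/R_S7114)²(T_S3108/T_S7114)⁴ = (0.333)² × (1.50)⁴ = 0.5614.
F_S3108/F_S7114 = (L_S3108/L_S7114)/(d_S3108/d_S7114)² = 0.5614 / (25.0)² = 8.982×10^-4.

8.98×10^-4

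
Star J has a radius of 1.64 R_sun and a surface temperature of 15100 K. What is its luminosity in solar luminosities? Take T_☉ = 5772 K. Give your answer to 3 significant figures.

L/L_☉ = (R/R_☉)² (T/T_☉)⁴ = (1.64)² × (15100/5772)⁴
       = 2.690 × (2.616)⁴ = 2.690 × 46.84 = 126.0.

126 solar luminosities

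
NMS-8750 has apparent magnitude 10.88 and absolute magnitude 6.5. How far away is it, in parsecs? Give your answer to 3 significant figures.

m − M = 5 log₁₀(d/10 pc)
10.88 − (6.5) = 4.38 = 5 log₁₀(d/10)
d = 10 × 10^(4.38/5) = 10 × 10^0.876 = 75.16 pc.

75.2 pc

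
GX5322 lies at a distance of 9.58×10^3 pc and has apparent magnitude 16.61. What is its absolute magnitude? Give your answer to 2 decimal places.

1.70

M = m − 5 log₁₀(d/10 pc) = 16.61 − 5 log₁₀(9.58×10^3/10)
  = 16.61 − 5 × 2.981 = 16.61 − 14.91 = 1.70.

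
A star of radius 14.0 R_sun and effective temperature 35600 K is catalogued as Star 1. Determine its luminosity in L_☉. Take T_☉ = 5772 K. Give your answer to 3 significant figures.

L/L_☉ = (R/R_☉)² (T/T_☉)⁴ = (14.0)² × (35600/5772)⁴
       = 196.0 × (6.168)⁴ = 196.0 × 1447 = 2.836×10^5.

2.84×10^5 L_☉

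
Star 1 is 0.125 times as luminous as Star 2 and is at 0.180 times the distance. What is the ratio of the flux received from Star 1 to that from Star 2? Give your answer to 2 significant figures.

3.9

F = L/(4πd²), so F_1/F_2 = (L_1/L_2) / (d_1/d_2)²
= 0.125 / (0.180)² = 0.125 / 0.03240 = 3.858.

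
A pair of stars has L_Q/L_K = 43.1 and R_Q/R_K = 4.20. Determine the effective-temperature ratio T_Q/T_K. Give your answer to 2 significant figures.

L ∝ R²T⁴ gives T ∝ (L/R²)^(1/4), so
T_Q/T_K = (43.1 / 4.20²)^(1/4) = (2.443)^(1/4) = 1.250.

1.3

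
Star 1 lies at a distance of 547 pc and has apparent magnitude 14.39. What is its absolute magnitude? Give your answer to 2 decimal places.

M = m − 5 log₁₀(d/10 pc) = 14.39 − 5 log₁₀(547/10)
  = 14.39 − 5 × 1.738 = 14.39 − 8.69 = 5.70.

5.70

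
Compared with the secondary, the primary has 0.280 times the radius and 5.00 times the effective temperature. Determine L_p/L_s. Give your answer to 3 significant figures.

From the Stefan–Boltzmann law, L ∝ R²T⁴, so
L_p/L_s = (R_p/R_s)² (T_p/T_s)⁴ = (0.280)² × (5.00)⁴ = 0.07840 × 625.0 = 49.00.

49.0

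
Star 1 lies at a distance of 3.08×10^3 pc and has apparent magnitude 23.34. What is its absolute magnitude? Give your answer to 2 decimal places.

M = m − 5 log₁₀(d/10 pc) = 23.34 − 5 log₁₀(3.08×10^3/10)
  = 23.34 − 5 × 2.489 = 23.34 − 12.44 = 10.90.

10.90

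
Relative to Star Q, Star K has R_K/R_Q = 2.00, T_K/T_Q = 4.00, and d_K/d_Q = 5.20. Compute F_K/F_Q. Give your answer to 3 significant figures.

L_K/L_Q = (R_K/R_Q)²(T_K/T_Q)⁴ = (2.00)² × (4.00)⁴ = 1024.
F_K/F_Q = (L_K/L_Q)/(d_K/d_Q)² = 1024 / (5.20)² = 37.87.

37.9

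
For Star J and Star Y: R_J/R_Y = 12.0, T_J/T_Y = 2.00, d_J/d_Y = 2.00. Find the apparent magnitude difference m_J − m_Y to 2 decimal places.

L_J/L_Y = (12.0)²(2.00)⁴ = 2304.
F_J/F_Y = (L_J/L_Y)/(d_J/d_Y)² = 2304/4.000 = 576.0.
m_J − m_Y = −2.5 log₁₀(576.0) = -6.90.

-6.90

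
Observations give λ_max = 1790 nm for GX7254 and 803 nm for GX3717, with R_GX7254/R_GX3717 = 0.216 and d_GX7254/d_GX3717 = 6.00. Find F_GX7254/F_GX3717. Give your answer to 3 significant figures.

Wien's law: T_GX7254/T_GX3717 = λ_GX3717/λ_GX7254 = 803/1790 = 0.4486.
L_GX7254/L_GX3717 = (R_GX7254/R_GX3717)²(T_GX7254/T_GX3717)⁴ = (0.216)²(0.4486)⁴ = 0.001890.
F_GX7254/F_GX3717 = (L_GX7254/L_GX3717)/(d_GX7254/d_GX3717)² = 0.001890/(6.00)² = 5.249×10^-5.

5.25×10^-5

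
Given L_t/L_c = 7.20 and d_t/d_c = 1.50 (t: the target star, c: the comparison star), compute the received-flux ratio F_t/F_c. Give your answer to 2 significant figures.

F = L/(4πd²), so F_t/F_c = (L_t/L_c) / (d_t/d_c)²
= 7.20 / (1.50)² = 7.20 / 2.250 = 3.200.

3.2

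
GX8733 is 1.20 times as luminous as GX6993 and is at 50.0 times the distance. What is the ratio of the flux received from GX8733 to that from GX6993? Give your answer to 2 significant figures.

4.8×10^-4

F = L/(4πd²), so F_GX8733/F_GX6993 = (L_GX8733/L_GX6993) / (d_GX8733/d_GX6993)²
= 1.20 / (50.0)² = 1.20 / 2500 = 4.800×10^-4.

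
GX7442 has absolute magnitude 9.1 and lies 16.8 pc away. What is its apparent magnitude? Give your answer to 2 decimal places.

10.23

m = M + 5 log₁₀(d/10 pc) = 9.1 + 5 log₁₀(16.8/10)
  = 9.1 + 5 × 0.225 = 9.1 + 1.13 = 10.23.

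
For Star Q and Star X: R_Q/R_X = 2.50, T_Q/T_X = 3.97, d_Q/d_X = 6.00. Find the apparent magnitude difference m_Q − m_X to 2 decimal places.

L_Q/L_X = (2.50)²(3.97)⁴ = 1553.
F_Q/F_X = (L_Q/L_X)/(d_Q/d_X)² = 1553/36.00 = 43.13.
m_Q − m_X = −2.5 log₁₀(43.13) = -4.09.

-4.09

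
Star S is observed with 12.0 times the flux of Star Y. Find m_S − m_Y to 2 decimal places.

-2.70

m_S − m_Y = −2.5 log₁₀(F_S/F_Y) = −2.5 log₁₀(12.0) = −2.5 × (1.079) = -2.698.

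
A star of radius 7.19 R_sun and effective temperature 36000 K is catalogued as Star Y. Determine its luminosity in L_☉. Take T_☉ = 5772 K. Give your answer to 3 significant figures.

7.82×10^4 L_☉

L/L_☉ = (R/R_☉)² (T/T_☉)⁴ = (7.19)² × (36000/5772)⁴
       = 51.70 × (6.237)⁴ = 51.70 × 1513 = 7.823×10^4.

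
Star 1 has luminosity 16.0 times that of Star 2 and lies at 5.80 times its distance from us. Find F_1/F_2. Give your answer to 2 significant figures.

0.48

F = L/(4πd²), so F_1/F_2 = (L_1/L_2) / (d_1/d_2)²
= 16.0 / (5.80)² = 16.0 / 33.64 = 0.4756.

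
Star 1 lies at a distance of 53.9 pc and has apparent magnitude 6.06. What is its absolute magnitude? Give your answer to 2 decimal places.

M = m − 5 log₁₀(d/10 pc) = 6.06 − 5 log₁₀(53.9/10)
  = 6.06 − 5 × 0.732 = 6.06 − 3.66 = 2.40.

2.40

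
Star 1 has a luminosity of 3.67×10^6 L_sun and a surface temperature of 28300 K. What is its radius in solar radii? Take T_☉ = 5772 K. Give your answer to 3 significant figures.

R/R_☉ = √(L/L_☉) / (T/T_☉)² = √(3.67×10^6) / (4.903)²
       = 1916 / 24.04 = 79.69.

79.7 solar radii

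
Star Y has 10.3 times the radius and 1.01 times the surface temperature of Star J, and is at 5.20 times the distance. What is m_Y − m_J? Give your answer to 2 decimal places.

L_Y/L_J = (10.3)²(1.01)⁴ = 110.4.
F_Y/F_J = (L_Y/L_J)/(d_Y/d_J)² = 110.4/27.04 = 4.083.
m_Y − m_J = −2.5 log₁₀(4.083) = -1.53.

-1.53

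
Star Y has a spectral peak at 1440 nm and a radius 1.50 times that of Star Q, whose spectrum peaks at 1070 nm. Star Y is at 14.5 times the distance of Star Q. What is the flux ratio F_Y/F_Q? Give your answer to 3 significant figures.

Wien's law: T_Y/T_Q = λ_Q/λ_Y = 1070/1440 = 0.7431.
L_Y/L_Q = (R_Y/R_Q)²(T_Y/T_Q)⁴ = (1.50)²(0.7431)⁴ = 0.6859.
F_Y/F_Q = (L_Y/L_Q)/(d_Y/d_Q)² = 0.6859/(14.5)² = 0.003262.

0.00326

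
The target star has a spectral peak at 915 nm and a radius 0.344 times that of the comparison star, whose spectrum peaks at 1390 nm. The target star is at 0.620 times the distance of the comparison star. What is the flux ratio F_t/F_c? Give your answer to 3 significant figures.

Wien's law: T_t/T_c = λ_c/λ_t = 1390/915 = 1.519.
L_t/L_c = (R_t/R_c)²(T_t/T_c)⁴ = (0.344)²(1.519)⁴ = 0.6302.
F_t/F_c = (L_t/L_c)/(d_t/d_c)² = 0.6302/(0.620)² = 1.639.

1.64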